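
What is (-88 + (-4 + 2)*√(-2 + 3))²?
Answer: 8100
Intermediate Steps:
(-88 + (-4 + 2)*√(-2 + 3))² = (-88 - 2*√1)² = (-88 - 2*1)² = (-88 - 2)² = (-90)² = 8100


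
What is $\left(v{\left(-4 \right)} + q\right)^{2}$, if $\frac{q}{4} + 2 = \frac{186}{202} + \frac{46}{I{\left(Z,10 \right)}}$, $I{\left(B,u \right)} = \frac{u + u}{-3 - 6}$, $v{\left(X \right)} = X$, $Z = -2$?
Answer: $\frac{2117288196}{255025} \approx 8302.3$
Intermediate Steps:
$I{\left(B,u \right)} = - \frac{2 u}{9}$ ($I{\left(B,u \right)} = \frac{2 u}{-9} = 2 u \left(- \frac{1}{9}\right) = - \frac{2 u}{9}$)
$q = - \frac{43994}{505}$ ($q = -8 + 4 \left(\frac{186}{202} + \frac{46}{\left(- \frac{2}{9}\right) 10}\right) = -8 + 4 \left(186 \cdot \frac{1}{202} + \frac{46}{- \frac{20}{9}}\right) = -8 + 4 \left(\frac{93}{101} + 46 \left(- \frac{9}{20}\right)\right) = -8 + 4 \left(\frac{93}{101} - \frac{207}{10}\right) = -8 + 4 \left(- \frac{19977}{1010}\right) = -8 - \frac{39954}{505} = - \frac{43994}{505} \approx -87.117$)
$\left(v{\left(-4 \right)} + q\right)^{2} = \left(-4 - \frac{43994}{505}\right)^{2} = \left(- \frac{46014}{505}\right)^{2} = \frac{2117288196}{255025}$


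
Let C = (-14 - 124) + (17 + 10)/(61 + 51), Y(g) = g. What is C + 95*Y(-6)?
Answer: -79269/112 ≈ -707.76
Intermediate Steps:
C = -15429/112 (C = -138 + 27/112 = -15429/112 ≈ -137.76)
C + 95*Y(-6) = -15429/112 + 95*(-6) = -15429/112 - 570 = -79269/112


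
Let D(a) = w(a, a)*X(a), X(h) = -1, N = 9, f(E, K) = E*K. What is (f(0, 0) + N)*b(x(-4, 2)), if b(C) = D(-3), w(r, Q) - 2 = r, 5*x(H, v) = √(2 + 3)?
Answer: 9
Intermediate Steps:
x(H, v) = √5/5 (x(H, v) = √(2 + 3)/5 = √5/5)
w(r, Q) = 2 + r
D(a) = -2 - a (D(a) = (2 + a)*(-1) = -2 - a)
b(C) = 1 (b(C) = -2 - 1*(-3) = -2 + 3 = 1)
(f(0, 0) + N)*b(x(-4, 2)) = (0*0 + 9)*1 = (0 + 9)*1 = 9*1 = 9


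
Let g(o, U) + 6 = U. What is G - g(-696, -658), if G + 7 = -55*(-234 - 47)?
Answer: 16112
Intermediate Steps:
g(o, U) = -6 + U
G = 15448 (G = -7 - 55*(-234 - 47) = -7 - 55*(-281) = -7 + 15455 = 15448)
G - g(-696, -658) = 15448 - (-6 - 658) = 15448 - 1*(-664) = 15448 + 664 = 16112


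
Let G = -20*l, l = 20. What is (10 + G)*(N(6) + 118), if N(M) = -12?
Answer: -41340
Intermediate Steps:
G = -400 (G = -20*20 = -400)
(10 + G)*(N(6) + 118) = (10 - 400)*(-12 + 118) = -390*106 = -41340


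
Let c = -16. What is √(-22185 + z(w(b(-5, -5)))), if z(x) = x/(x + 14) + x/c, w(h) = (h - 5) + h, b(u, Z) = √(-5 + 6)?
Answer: 5*I*√1718013/44 ≈ 148.95*I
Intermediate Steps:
b(u, Z) = 1 (b(u, Z) = √1 = 1)
w(h) = -5 + 2*h (w(h) = (-5 + h) + h = -5 + 2*h)
z(x) = -x/16 + x/(14 + x) (z(x) = x/(x + 14) + x/(-16) = x/(14 + x) + x*(-1/16) = x/(14 + x) - x/16 = -x/16 + x/(14 + x))
√(-22185 + z(w(b(-5, -5)))) = √(-22185 + (-5 + 2*1)*(2 - (-5 + 2*1))/(16*(14 + (-5 + 2*1)))) = √(-22185 + (-5 + 2)*(2 - (-5 + 2))/(16*(14 + (-5 + 2)))) = √(-22185 + (1/16)*(-3)*(2 - 1*(-3))/(14 - 3)) = √(-22185 + (1/16)*(-3)*(2 + 3)/11) = √(-22185 + (1/16)*(-3)*(1/11)*5) = √(-22185 - 15/176) = √(-3904575/176) = 5*I*√1718013/44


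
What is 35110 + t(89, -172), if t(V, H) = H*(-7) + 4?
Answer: 36318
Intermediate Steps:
t(V, H) = 4 - 7*H (t(V, H) = -7*H + 4 = 4 - 7*H)
35110 + t(89, -172) = 35110 + (4 - 7*(-172)) = 35110 + (4 + 1204) = 35110 + 1208 = 36318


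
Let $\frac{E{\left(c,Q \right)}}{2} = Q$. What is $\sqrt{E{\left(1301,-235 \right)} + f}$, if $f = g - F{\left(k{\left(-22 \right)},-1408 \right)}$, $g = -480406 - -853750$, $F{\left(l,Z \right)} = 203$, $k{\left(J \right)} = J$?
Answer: $\sqrt{372671} \approx 610.47$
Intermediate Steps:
$E{\left(c,Q \right)} = 2 Q$
$g = 373344$ ($g = -480406 + 853750 = 373344$)
$f = 373141$ ($f = 373344 - 203 = 373141$)
$\sqrt{E{\left(1301,-235 \right)} + f} = \sqrt{2 \left(-235\right) + 373141} = \sqrt{-470 + 373141} = \sqrt{372671}$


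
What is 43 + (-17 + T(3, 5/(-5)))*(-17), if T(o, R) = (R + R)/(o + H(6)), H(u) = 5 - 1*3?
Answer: 1694/5 ≈ 338.80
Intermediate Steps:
H(u) = 2 (H(u) = 5 - 3 = 2)
T(o, R) = 2*R/(2 + o) (T(o, R) = (R + R)/(o + 2) = (2*R)/(2 + o) = 2*R/(2 + o))
43 + (-17 + T(3, 5/(-5)))*(-17) = 43 + (-17 + 2*(5/(-5))/(2 + 3))*(-17) = 43 + (-17 + 2*(5*(-⅕))/5)*(-17) = 43 + (-17 + 2*(-1)*(⅕))*(-17) = 43 + (-17 - ⅖)*(-17) = 43 - 87/5*(-17) = 43 + 1479/5 = 1694/5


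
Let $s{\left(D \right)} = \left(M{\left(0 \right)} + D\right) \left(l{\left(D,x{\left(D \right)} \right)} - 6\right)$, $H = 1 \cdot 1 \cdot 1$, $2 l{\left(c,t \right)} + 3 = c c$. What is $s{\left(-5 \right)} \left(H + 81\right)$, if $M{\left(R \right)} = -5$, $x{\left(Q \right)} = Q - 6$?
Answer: $-4100$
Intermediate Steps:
$x{\left(Q \right)} = -6 + Q$ ($x{\left(Q \right)} = Q - 6 = -6 + Q$)
$l{\left(c,t \right)} = - \frac{3}{2} + \frac{c^{2}}{2}$ ($l{\left(c,t \right)} = - \frac{3}{2} + \frac{c c}{2} = - \frac{3}{2} + \frac{c^{2}}{2}$)
$H = 1$ ($H = 1 \cdot 1 = 1$)
$s{\left(D \right)} = \left(-5 + D\right) \left(- \frac{15}{2} + \frac{D^{2}}{2}\right)$ ($s{\left(D \right)} = \left(-5 + D\right) \left(\left(- \frac{3}{2} + \frac{D^{2}}{2}\right) - 6\right) = \left(-5 + D\right) \left(- \frac{15}{2} + \frac{D^{2}}{2}\right)$)
$s{\left(-5 \right)} \left(H + 81\right) = \left(\frac{75}{2} + \frac{\left(-5\right)^{3}}{2} - - \frac{75}{2} - \frac{5 \left(-5\right)^{2}}{2}\right) \left(1 + 81\right) = \left(\frac{75}{2} + \frac{1}{2} \left(-125\right) + \frac{75}{2} - \frac{125}{2}\right) 82 = \left(\frac{75}{2} - \frac{125}{2} + \frac{75}{2} - \frac{125}{2}\right) 82 = \left(-50\right) 82 = -4100$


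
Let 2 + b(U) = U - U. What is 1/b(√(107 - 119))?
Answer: -½ ≈ -0.50000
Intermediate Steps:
b(U) = -2 (b(U) = -2 + (U - U) = -2 + 0 = -2)
1/b(√(107 - 119)) = 1/(-2) = -½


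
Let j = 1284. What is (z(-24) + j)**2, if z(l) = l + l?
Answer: 1527696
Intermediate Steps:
z(l) = 2*l
(z(-24) + j)**2 = (2*(-24) + 1284)**2 = (-48 + 1284)**2 = 1236**2 = 1527696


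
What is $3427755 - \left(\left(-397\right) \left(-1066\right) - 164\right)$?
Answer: $3004717$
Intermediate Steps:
$3427755 - \left(\left(-397\right) \left(-1066\right) - 164\right) = 3427755 - \left(423202 - 164\right) = 3427755 - 423038 = 3004717$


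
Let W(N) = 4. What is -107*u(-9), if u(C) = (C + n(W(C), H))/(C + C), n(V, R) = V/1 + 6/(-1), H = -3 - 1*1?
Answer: -1177/18 ≈ -65.389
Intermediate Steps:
H = -4 (H = -3 - 1 = -4)
n(V, R) = -6 + V (n(V, R) = V*1 + 6*(-1) = V - 6 = -6 + V)
u(C) = (-2 + C)/(2*C) (u(C) = (C + (-6 + 4))/(C + C) = (C - 2)/((2*C)) = (-2 + C)*(1/(2*C)) = (-2 + C)/(2*C))
-107*u(-9) = -107*(-2 - 9)/(2*(-9)) = -107*(-1)*(-11)/(2*9) = -107*11/18 = -1177/18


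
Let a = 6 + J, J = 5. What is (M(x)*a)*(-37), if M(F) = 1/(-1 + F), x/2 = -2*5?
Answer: 407/21 ≈ 19.381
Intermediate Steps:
x = -20 (x = 2*(-2*5) = 2*(-10) = -20)
a = 11 (a = 6 + 5 = 11)
(M(x)*a)*(-37) = (11/(-1 - 20))*(-37) = (11/(-21))*(-37) = -1/21*11*(-37) = -11/21*(-37) = 407/21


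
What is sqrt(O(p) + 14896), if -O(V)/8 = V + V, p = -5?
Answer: 24*sqrt(26) ≈ 122.38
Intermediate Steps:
O(V) = -16*V (O(V) = -8*(V + V) = -16*V)
sqrt(O(p) + 14896) = sqrt(-16*(-5) + 14896) = sqrt(80 + 14896) = sqrt(14976) = 24*sqrt(26)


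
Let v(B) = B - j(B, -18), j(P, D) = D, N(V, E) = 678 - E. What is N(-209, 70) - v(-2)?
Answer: 592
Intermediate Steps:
v(B) = 18 + B (v(B) = B - 1*(-18) = B + 18 = 18 + B)
N(-209, 70) - v(-2) = (678 - 1*70) - (18 - 2) = (678 - 70) - 1*16 = 608 - 16 = 592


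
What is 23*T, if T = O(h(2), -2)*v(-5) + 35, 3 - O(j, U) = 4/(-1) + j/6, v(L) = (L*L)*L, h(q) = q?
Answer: -55085/3 ≈ -18362.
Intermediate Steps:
v(L) = L³ (v(L) = L²*L = L³)
O(j, U) = 7 - j/6 (O(j, U) = 3 - (4/(-1) + j/6) = 3 - (4*(-1) + j*(⅙)) = 3 - (-4 + j/6) = 3 + (4 - j/6) = 7 - j/6)
T = -2395/3 (T = (7 - ⅙*2)*(-5)³ + 35 = (7 - ⅓)*(-125) + 35 = (20/3)*(-125) + 35 = -2500/3 + 35 = -2395/3 ≈ -798.33)
23*T = 23*(-2395/3) = -55085/3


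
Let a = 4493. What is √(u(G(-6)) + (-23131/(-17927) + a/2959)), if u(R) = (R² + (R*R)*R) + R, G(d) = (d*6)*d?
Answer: 2*√7122325178390288204338/53045993 ≈ 3181.9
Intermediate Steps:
G(d) = 6*d² (G(d) = (6*d)*d = 6*d²)
u(R) = R + R² + R³ (u(R) = (R² + R²*R) + R = (R² + R³) + R = R + R² + R³)
√(u(G(-6)) + (-23131/(-17927) + a/2959)) = √((6*(-6)²)*(1 + 6*(-6)² + (6*(-6)²)²) + (-23131/(-17927) + 4493/2959)) = √((6*36)*(1 + 6*36 + (6*36)²) + (-23131*(-1/17927) + 4493*(1/2959))) = √(216*(1 + 216 + 216²) + (23131/17927 + 4493/2959)) = √(216*(1 + 216 + 46656) + 148990640/53045993) = √(216*46873 + 148990640/53045993) = √(10124568 + 148990640/53045993) = √(537067912246664/53045993) = 2*√7122325178390288204338/53045993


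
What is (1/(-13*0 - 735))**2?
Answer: 1/540225 ≈ 1.8511e-6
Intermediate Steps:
(1/(-13*0 - 735))**2 = (1/(0 - 735))**2 = (1/(-735))**2 = (-1/735)**2 = 1/540225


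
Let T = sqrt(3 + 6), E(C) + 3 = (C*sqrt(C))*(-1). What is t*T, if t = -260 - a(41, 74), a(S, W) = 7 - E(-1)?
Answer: -810 + 3*I ≈ -810.0 + 3.0*I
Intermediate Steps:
E(C) = -3 - C**(3/2) (E(C) = -3 + (C*sqrt(C))*(-1) = -3 + C**(3/2)*(-1) = -3 - C**(3/2))
a(S, W) = 10 - I (a(S, W) = 7 - (-3 - (-1)**(3/2)) = 7 - (-3 - (-1)*I) = 7 - (-3 + I) = 7 + (3 - I) = 10 - I)
t = -270 + I (t = -260 - (10 - I) = -260 + (-10 + I) = -270 + I ≈ -270.0 + 1.0*I)
T = 3 (T = sqrt(9) = 3)
t*T = (-270 + I)*3 = -810 + 3*I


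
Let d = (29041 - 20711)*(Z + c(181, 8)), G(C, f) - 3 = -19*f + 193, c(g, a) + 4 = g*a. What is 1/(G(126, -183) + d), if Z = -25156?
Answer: -1/197517287 ≈ -5.0628e-9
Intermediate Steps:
c(g, a) = -4 + a*g (c(g, a) = -4 + g*a = -4 + a*g)
G(C, f) = 196 - 19*f (G(C, f) = 3 + (-19*f + 193) = 3 + (193 - 19*f) = 196 - 19*f)
d = -197520960 (d = (29041 - 20711)*(-25156 + (-4 + 8*181)) = 8330*(-25156 + (-4 + 1448)) = 8330*(-25156 + 1444) = 8330*(-23712) = -197520960)
1/(G(126, -183) + d) = 1/((196 - 19*(-183)) - 197520960) = 1/((196 + 3477) - 197520960) = 1/(3673 - 197520960) = 1/(-197517287) = -1/197517287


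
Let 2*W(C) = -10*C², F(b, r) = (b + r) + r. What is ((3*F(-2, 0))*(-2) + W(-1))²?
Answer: 49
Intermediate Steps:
F(b, r) = b + 2*r
W(C) = -5*C² (W(C) = (-10*C²)/2 = -5*C²)
((3*F(-2, 0))*(-2) + W(-1))² = ((3*(-2 + 2*0))*(-2) - 5*(-1)²)² = ((3*(-2 + 0))*(-2) - 5*1)² = ((3*(-2))*(-2) - 5)² = (-6*(-2) - 5)² = (12 - 5)² = 7² = 49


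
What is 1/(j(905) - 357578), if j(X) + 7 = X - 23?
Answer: -1/356703 ≈ -2.8035e-6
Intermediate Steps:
j(X) = -30 + X (j(X) = -7 + (X - 23) = -7 + (-23 + X) = -30 + X)
1/(j(905) - 357578) = 1/((-30 + 905) - 357578) = 1/(875 - 357578) = 1/(-356703) = -1/356703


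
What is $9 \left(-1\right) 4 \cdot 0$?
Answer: $0$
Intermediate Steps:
$9 \left(-1\right) 4 \cdot 0 = \left(-9\right) 4 \cdot 0 = \left(-36\right) 0 = 0$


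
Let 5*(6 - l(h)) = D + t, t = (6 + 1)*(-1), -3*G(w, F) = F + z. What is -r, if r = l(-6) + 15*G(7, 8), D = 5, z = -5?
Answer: 43/5 ≈ 8.6000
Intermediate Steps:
G(w, F) = 5/3 - F/3 (G(w, F) = -(F - 5)/3 = -(-5 + F)/3 = 5/3 - F/3)
t = -7 (t = 7*(-1) = -7)
l(h) = 32/5 (l(h) = 6 - (5 - 7)/5 = 6 - ⅕*(-2) = 6 + ⅖ = 32/5)
r = -43/5 (r = 32/5 + 15*(5/3 - ⅓*8) = 32/5 + 15*(5/3 - 8/3) = 32/5 + 15*(-1) = 32/5 - 15 = -43/5 ≈ -8.6000)
-r = -1*(-43/5) = 43/5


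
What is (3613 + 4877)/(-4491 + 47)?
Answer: -4245/2222 ≈ -1.9104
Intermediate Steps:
(3613 + 4877)/(-4491 + 47) = 8490/(-4444) = 8490*(-1/4444) = -4245/2222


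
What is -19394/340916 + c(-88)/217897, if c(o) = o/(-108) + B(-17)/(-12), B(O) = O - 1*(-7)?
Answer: -28520994631/501420872151 ≈ -0.056880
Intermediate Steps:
B(O) = 7 + O (B(O) = O + 7 = 7 + O)
c(o) = ⅚ - o/108 (c(o) = o/(-108) + (7 - 17)/(-12) = o*(-1/108) - 10*(-1/12) = -o/108 + ⅚ = ⅚ - o/108)
-19394/340916 + c(-88)/217897 = -19394/340916 + (⅚ - 1/108*(-88))/217897 = -19394*1/340916 + (⅚ + 22/27)*(1/217897) = -9697/170458 + (89/54)*(1/217897) = -9697/170458 + 89/11766438 = -28520994631/501420872151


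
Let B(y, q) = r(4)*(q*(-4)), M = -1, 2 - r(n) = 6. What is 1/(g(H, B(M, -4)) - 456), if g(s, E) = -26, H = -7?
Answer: -1/482 ≈ -0.0020747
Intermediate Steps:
r(n) = -4 (r(n) = 2 - 1*6 = 2 - 6 = -4)
B(y, q) = 16*q (B(y, q) = -4*q*(-4) = -(-16)*q = 16*q)
1/(g(H, B(M, -4)) - 456) = 1/(-26 - 456) = 1/(-482) = -1/482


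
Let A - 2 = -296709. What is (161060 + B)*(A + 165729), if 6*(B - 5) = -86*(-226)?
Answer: -64560758914/3 ≈ -2.1520e+10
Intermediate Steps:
A = -296707 (A = 2 - 296709 = -296707)
B = 9733/3 (B = 5 + (-86*(-226))/6 = 5 + (⅙)*19436 = 5 + 9718/3 = 9733/3 ≈ 3244.3)
(161060 + B)*(A + 165729) = (161060 + 9733/3)*(-296707 + 165729) = (492913/3)*(-130978) = -64560758914/3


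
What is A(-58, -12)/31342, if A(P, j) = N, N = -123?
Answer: -123/31342 ≈ -0.0039244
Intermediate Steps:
A(P, j) = -123
A(-58, -12)/31342 = -123/31342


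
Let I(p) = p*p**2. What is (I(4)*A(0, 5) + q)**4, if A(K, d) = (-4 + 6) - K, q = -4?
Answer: 236421376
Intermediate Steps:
A(K, d) = 2 - K
I(p) = p**3
(I(4)*A(0, 5) + q)**4 = (4**3*(2 - 1*0) - 4)**4 = (64*(2 + 0) - 4)**4 = (64*2 - 4)**4 = (128 - 4)**4 = 124**4 = 236421376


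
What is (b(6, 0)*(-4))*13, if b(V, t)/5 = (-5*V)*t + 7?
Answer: -1820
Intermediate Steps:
b(V, t) = 35 - 25*V*t (b(V, t) = 5*((-5*V)*t + 7) = 5*(-5*V*t + 7) = 5*(7 - 5*V*t) = 35 - 25*V*t)
(b(6, 0)*(-4))*13 = ((35 - 25*6*0)*(-4))*13 = ((35 + 0)*(-4))*13 = (35*(-4))*13 = -140*13 = -1820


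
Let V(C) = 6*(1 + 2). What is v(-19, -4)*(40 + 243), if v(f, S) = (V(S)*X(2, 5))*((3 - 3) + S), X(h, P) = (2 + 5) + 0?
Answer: -142632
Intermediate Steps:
V(C) = 18 (V(C) = 6*3 = 18)
X(h, P) = 7 (X(h, P) = 7 + 0 = 7)
v(f, S) = 126*S (v(f, S) = (18*7)*((3 - 3) + S) = 126*(0 + S) = 126*S)
v(-19, -4)*(40 + 243) = (126*(-4))*(40 + 243) = -504*283 = -142632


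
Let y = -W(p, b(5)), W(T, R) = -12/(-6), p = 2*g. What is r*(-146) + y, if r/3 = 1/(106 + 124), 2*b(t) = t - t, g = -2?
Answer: -449/115 ≈ -3.9043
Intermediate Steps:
p = -4 (p = 2*(-2) = -4)
b(t) = 0 (b(t) = (t - t)/2 = (1/2)*0 = 0)
W(T, R) = 2 (W(T, R) = -12*(-1/6) = 2)
y = -2 (y = -1*2 = -2)
r = 3/230 (r = 3/(106 + 124) = 3/230 ≈ 0.013043)
r*(-146) + y = (3/230)*(-146) - 2 = -219/115 - 2 = -449/115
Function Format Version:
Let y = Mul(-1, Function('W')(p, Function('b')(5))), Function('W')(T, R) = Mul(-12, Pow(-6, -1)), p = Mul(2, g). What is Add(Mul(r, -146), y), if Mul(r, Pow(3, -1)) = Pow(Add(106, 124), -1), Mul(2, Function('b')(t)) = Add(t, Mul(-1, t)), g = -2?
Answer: Rational(-449, 115) ≈ -3.9043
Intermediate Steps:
p = -4 (p = Mul(2, -2) = -4)
Function('b')(t) = 0 (Function('b')(t) = Mul(Rational(1, 2), Add(t, Mul(-1, t))) = Mul(Rational(1, 2), 0) = 0)
Function('W')(T, R) = 2 (Function('W')(T, R) = Mul(-12, Rational(-1, 6)) = 2)
y = -2 (y = Mul(-1, 2) = -2)
r = Rational(3, 230) (r = Mul(3, Pow(Add(106, 124), -1)) = Mul(3, Pow(230, -1)) = Mul(3, Rational(1, 230)) = Rational(3, 230) ≈ 0.013043)
Add(Mul(r, -146), y) = Add(Mul(Rational(3, 230), -146), -2) = Add(Rational(-219, 115), -2) = Rational(-449, 115)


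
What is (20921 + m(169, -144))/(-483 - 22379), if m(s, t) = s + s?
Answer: -3037/3266 ≈ -0.92988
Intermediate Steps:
m(s, t) = 2*s
(20921 + m(169, -144))/(-483 - 22379) = (20921 + 2*169)/(-483 - 22379) = (20921 + 338)/(-22862) = 21259*(-1/22862) = -3037/3266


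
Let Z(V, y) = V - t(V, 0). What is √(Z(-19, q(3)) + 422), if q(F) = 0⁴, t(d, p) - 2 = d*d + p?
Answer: 2*√10 ≈ 6.3246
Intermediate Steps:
t(d, p) = 2 + p + d² (t(d, p) = 2 + (d*d + p) = 2 + (d² + p) = 2 + (p + d²) = 2 + p + d²)
q(F) = 0
Z(V, y) = -2 + V - V² (Z(V, y) = V - (2 + 0 + V²) = V - (2 + V²) = V + (-2 - V²) = -2 + V - V²)
√(Z(-19, q(3)) + 422) = √((-2 - 19 - 1*(-19)²) + 422) = √((-2 - 19 - 1*361) + 422) = √((-2 - 19 - 361) + 422) = √(-382 + 422) = √40 = 2*√10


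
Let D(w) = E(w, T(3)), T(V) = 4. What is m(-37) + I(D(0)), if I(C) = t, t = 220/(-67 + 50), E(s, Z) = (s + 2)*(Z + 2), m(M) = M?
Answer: -849/17 ≈ -49.941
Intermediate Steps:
E(s, Z) = (2 + Z)*(2 + s) (E(s, Z) = (2 + s)*(2 + Z) = (2 + Z)*(2 + s))
D(w) = 12 + 6*w (D(w) = 4 + 2*4 + 2*w + 4*w = 4 + 8 + 2*w + 4*w = 12 + 6*w)
t = -220/17 (t = 220/(-17) = 220*(-1/17) = -220/17 ≈ -12.941)
I(C) = -220/17
m(-37) + I(D(0)) = -37 - 220/17 = -849/17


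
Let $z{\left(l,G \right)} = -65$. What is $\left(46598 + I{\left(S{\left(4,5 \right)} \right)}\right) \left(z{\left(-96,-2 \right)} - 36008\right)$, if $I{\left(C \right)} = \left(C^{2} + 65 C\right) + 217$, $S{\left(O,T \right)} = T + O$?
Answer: $-1712782113$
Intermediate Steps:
$S{\left(O,T \right)} = O + T$
$I{\left(C \right)} = 217 + C^{2} + 65 C$
$\left(46598 + I{\left(S{\left(4,5 \right)} \right)}\right) \left(z{\left(-96,-2 \right)} - 36008\right) = \left(46598 + \left(217 + \left(4 + 5\right)^{2} + 65 \left(4 + 5\right)\right)\right) \left(-65 - 36008\right) = \left(46598 + \left(217 + 9^{2} + 65 \cdot 9\right)\right) \left(-36073\right) = \left(46598 + \left(217 + 81 + 585\right)\right) \left(-36073\right) = \left(46598 + 883\right) \left(-36073\right) = 47481 \left(-36073\right) = -1712782113$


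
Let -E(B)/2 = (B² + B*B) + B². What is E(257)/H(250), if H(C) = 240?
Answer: -66049/40 ≈ -1651.2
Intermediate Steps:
E(B) = -6*B² (E(B) = -2*((B² + B*B) + B²) = -2*((B² + B²) + B²) = -2*(2*B² + B²) = -6*B²)
E(257)/H(250) = -6*257²/240 = -6*66049*(1/240) = -396294*1/240 = -66049/40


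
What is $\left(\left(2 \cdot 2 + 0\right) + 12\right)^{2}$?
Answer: $256$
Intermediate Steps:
$\left(\left(2 \cdot 2 + 0\right) + 12\right)^{2} = \left(\left(4 + 0\right) + 12\right)^{2} = \left(4 + 12\right)^{2} = 16^{2} = 256$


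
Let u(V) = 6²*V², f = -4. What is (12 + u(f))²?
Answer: 345744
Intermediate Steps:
u(V) = 36*V²
(12 + u(f))² = (12 + 36*(-4)²)² = (12 + 36*16)² = (12 + 576)² = 588² = 345744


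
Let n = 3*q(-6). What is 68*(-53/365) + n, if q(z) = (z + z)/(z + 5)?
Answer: 9536/365 ≈ 26.126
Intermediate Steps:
q(z) = 2*z/(5 + z) (q(z) = (2*z)/(5 + z) = 2*z/(5 + z))
n = 36 (n = 3*(2*(-6)/(5 - 6)) = 3*(2*(-6)/(-1)) = 3*(2*(-6)*(-1)) = 3*12 = 36)
68*(-53/365) + n = 68*(-53/365) + 36 = -3604/365 + 36 = 9536/365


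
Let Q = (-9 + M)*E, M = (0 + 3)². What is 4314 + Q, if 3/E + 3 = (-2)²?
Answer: 4314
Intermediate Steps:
M = 9 (M = 3² = 9)
E = 3 (E = 3/(-3 + (-2)²) = 3/(-3 + 4) = 3/1 = 3*1 = 3)
Q = 0 (Q = (-9 + 9)*3 = 0*3 = 0)
4314 + Q = 4314 + 0 = 4314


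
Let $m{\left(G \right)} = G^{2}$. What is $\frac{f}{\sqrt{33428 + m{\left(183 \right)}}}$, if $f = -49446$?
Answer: $- \frac{49446 \sqrt{66917}}{66917} \approx -191.15$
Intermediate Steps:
$\frac{f}{\sqrt{33428 + m{\left(183 \right)}}} = - \frac{49446}{\sqrt{33428 + 183^{2}}} = - \frac{49446}{\sqrt{33428 + 33489}} = - \frac{49446}{\sqrt{66917}} = - 49446 \frac{\sqrt{66917}}{66917} = - \frac{49446 \sqrt{66917}}{66917}$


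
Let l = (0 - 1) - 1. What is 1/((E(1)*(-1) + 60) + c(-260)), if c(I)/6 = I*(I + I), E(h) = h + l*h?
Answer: 1/811261 ≈ 1.2326e-6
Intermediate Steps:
l = -2 (l = -1 - 1 = -2)
E(h) = -h (E(h) = h - 2*h = -h)
c(I) = 12*I**2 (c(I) = 6*(I*(I + I)) = 6*(I*(2*I)) = 6*(2*I**2) = 12*I**2)
1/((E(1)*(-1) + 60) + c(-260)) = 1/((-1*1*(-1) + 60) + 12*(-260)**2) = 1/((-1*(-1) + 60) + 12*67600) = 1/((1 + 60) + 811200) = 1/(61 + 811200) = 1/811261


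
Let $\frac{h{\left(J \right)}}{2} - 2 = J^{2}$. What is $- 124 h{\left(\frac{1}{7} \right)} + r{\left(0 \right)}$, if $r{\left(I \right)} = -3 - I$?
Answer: $- \frac{24699}{49} \approx -504.06$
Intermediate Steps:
$h{\left(J \right)} = 4 + 2 J^{2}$
$- 124 h{\left(\frac{1}{7} \right)} + r{\left(0 \right)} = - 124 \left(4 + 2 \left(\frac{1}{7}\right)^{2}\right) - 3 = - 124 \left(4 + \frac{2}{49}\right) + \left(-3 + 0\right) = - 124 \left(4 + 2 \cdot \frac{1}{49}\right) - 3 = - 124 \left(4 + \frac{2}{49}\right) - 3 = \left(-124\right) \frac{198}{49} - 3 = - \frac{24552}{49} - 3 = - \frac{24699}{49}$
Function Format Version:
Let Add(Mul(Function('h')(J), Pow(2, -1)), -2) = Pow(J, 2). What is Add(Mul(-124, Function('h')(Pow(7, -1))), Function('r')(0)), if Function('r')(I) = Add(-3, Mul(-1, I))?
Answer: Rational(-24699, 49) ≈ -504.06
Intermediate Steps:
Function('h')(J) = Add(4, Mul(2, Pow(J, 2)))
Add(Mul(-124, Function('h')(Pow(7, -1))), Function('r')(0)) = Add(Mul(-124, Add(4, Mul(2, Pow(Pow(7, -1), 2)))), Add(-3, Mul(-1, 0))) = Add(Mul(-124, Add(4, Mul(2, Pow(Rational(1, 7), 2)))), Add(-3, 0)) = Add(Mul(-124, Add(4, Mul(2, Rational(1, 49)))), -3) = Add(Mul(-124, Add(4, Rational(2, 49))), -3) = Add(Mul(-124, Rational(198, 49)), -3) = Add(Rational(-24552, 49), -3) = Rational(-24699, 49)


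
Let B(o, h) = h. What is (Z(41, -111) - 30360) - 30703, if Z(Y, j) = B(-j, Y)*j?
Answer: -65614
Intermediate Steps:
Z(Y, j) = Y*j
(Z(41, -111) - 30360) - 30703 = (41*(-111) - 30360) - 30703 = (-4551 - 30360) - 30703 = -34911 - 30703 = -65614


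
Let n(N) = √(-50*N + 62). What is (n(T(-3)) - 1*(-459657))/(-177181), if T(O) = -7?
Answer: -459657/177181 - 2*√103/177181 ≈ -2.5944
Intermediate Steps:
n(N) = √(62 - 50*N)
(n(T(-3)) - 1*(-459657))/(-177181) = (√(62 - 50*(-7)) - 1*(-459657))/(-177181) = (√(62 + 350) + 459657)*(-1/177181) = (√412 + 459657)*(-1/177181) = (2*√103 + 459657)*(-1/177181) = (459657 + 2*√103)*(-1/177181) = -459657/177181 - 2*√103/177181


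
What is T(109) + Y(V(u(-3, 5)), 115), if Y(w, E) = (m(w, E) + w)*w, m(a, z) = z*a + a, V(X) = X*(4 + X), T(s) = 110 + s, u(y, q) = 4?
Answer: 120027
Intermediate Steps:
m(a, z) = a + a*z (m(a, z) = a*z + a = a + a*z)
Y(w, E) = w*(w + w*(1 + E)) (Y(w, E) = (w*(1 + E) + w)*w = (w + w*(1 + E))*w = w*(w + w*(1 + E)))
T(109) + Y(V(u(-3, 5)), 115) = (110 + 109) + (4*(4 + 4))²*(2 + 115) = 219 + (4*8)²*117 = 219 + 32²*117 = 219 + 1024*117 = 219 + 119808 = 120027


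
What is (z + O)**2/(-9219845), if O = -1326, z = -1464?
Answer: -1556820/1843969 ≈ -0.84428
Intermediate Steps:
(z + O)**2/(-9219845) = (-1464 - 1326)**2/(-9219845) = (-2790)**2*(-1/9219845) = 7784100*(-1/9219845) = -1556820/1843969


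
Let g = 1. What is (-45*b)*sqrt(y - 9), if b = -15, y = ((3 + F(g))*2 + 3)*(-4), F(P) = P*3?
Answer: 675*I*sqrt(69) ≈ 5607.0*I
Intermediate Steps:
F(P) = 3*P
y = -60 (y = ((3 + 3*1)*2 + 3)*(-4) = ((3 + 3)*2 + 3)*(-4) = (6*2 + 3)*(-4) = (12 + 3)*(-4) = 15*(-4) = -60)
(-45*b)*sqrt(y - 9) = (-45*(-15))*sqrt(-60 - 9) = 675*sqrt(-69) = 675*(I*sqrt(69)) = 675*I*sqrt(69)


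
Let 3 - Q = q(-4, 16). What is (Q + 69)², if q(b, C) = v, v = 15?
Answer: 3249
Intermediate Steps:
q(b, C) = 15
Q = -12 (Q = 3 - 1*15 = 3 - 15 = -12)
(Q + 69)² = (-12 + 69)² = 57² = 3249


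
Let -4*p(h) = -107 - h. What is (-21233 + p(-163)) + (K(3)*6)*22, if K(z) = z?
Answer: -20851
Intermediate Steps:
p(h) = 107/4 + h/4 (p(h) = -(-107 - h)/4 = 107/4 + h/4)
(-21233 + p(-163)) + (K(3)*6)*22 = (-21233 + (107/4 + (1/4)*(-163))) + (3*6)*22 = (-21233 + (107/4 - 163/4)) + 18*22 = (-21233 - 14) + 396 = -21247 + 396 = -20851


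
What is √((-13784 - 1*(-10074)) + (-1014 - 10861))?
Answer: I*√15585 ≈ 124.84*I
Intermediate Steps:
√((-13784 - 1*(-10074)) + (-1014 - 10861)) = √((-13784 + 10074) - 11875) = √(-3710 - 11875) = √(-15585) = I*√15585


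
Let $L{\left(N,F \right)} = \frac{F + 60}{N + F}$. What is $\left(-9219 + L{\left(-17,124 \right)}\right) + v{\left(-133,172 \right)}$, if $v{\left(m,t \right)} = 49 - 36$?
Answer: $- \frac{984858}{107} \approx -9204.3$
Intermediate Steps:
$L{\left(N,F \right)} = \frac{60 + F}{F + N}$
$v{\left(m,t \right)} = 13$
$\left(-9219 + L{\left(-17,124 \right)}\right) + v{\left(-133,172 \right)} = \left(-9219 + \frac{60 + 124}{124 - 17}\right) + 13 = \left(-9219 + \frac{1}{107} \cdot 184\right) + 13 = \left(-9219 + \frac{184}{107}\right) + 13 = - \frac{986249}{107} + 13 = - \frac{984858}{107}$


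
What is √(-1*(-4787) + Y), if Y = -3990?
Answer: √797 ≈ 28.231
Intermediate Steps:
√(-1*(-4787) + Y) = √(-1*(-4787) - 3990) = √(4787 - 3990) = √797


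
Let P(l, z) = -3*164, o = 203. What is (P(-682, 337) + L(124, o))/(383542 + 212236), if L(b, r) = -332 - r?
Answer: -1027/595778 ≈ -0.0017238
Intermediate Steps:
P(l, z) = -492
(P(-682, 337) + L(124, o))/(383542 + 212236) = (-492 + (-332 - 1*203))/(383542 + 212236) = (-492 + (-332 - 203))/595778 = (-492 - 535)*(1/595778) = -1027*1/595778 = -1027/595778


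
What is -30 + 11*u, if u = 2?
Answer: -8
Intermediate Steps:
-30 + 11*u = -30 + 11*2 = -30 + 22 = -8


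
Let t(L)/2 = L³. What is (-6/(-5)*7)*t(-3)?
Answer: -2268/5 ≈ -453.60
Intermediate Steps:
t(L) = 2*L³
(-6/(-5)*7)*t(-3) = (-6/(-5)*7)*(2*(-3)³) = (-6*(-⅕)*7)*(2*(-27)) = ((6/5)*7)*(-54) = (42/5)*(-54) = -2268/5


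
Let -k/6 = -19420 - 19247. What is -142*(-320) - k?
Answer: -186562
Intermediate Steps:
k = 232002 (k = -6*(-19420 - 19247) = -6*(-38667) = 232002)
-142*(-320) - k = -142*(-320) - 1*232002 = 45440 - 232002 = -186562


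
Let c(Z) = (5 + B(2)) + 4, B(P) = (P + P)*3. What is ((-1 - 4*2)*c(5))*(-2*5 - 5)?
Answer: 2835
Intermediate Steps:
B(P) = 6*P (B(P) = (2*P)*3 = 6*P)
c(Z) = 21 (c(Z) = (5 + 6*2) + 4 = (5 + 12) + 4 = 17 + 4 = 21)
((-1 - 4*2)*c(5))*(-2*5 - 5) = ((-1 - 4*2)*21)*(-2*5 - 5) = ((-1 - 8)*21)*(-10 - 5) = -9*21*(-15) = -189*(-15) = 2835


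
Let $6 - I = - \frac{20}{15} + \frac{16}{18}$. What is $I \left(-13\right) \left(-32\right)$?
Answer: $\frac{24128}{9} \approx 2680.9$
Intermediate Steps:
$I = \frac{58}{9}$ ($I = 6 - \left(- \frac{20}{15} + \frac{16}{18}\right) = 6 - \left(\left(-20\right) \frac{1}{15} + 16 \cdot \frac{1}{18}\right) = 6 - \left(- \frac{4}{3} + \frac{8}{9}\right) = 6 - - \frac{4}{9} = 6 + \frac{4}{9} = \frac{58}{9} \approx 6.4444$)
$I \left(-13\right) \left(-32\right) = \frac{58}{9} \left(-13\right) \left(-32\right) = \left(- \frac{754}{9}\right) \left(-32\right) = \frac{24128}{9}$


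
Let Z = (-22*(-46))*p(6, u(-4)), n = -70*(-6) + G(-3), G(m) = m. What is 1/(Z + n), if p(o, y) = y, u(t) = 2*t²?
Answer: 1/32801 ≈ 3.0487e-5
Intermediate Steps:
n = 417 (n = -70*(-6) - 3 = 420 - 3 = 417)
Z = 32384 (Z = (-22*(-46))*(2*(-4)²) = 1012*(2*16) = 1012*32 = 32384)
1/(Z + n) = 1/(32384 + 417) = 1/32801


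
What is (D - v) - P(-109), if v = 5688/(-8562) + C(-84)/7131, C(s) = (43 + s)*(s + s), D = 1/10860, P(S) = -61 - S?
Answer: -1779277157701/36836891940 ≈ -48.302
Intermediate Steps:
D = 1/10860 ≈ 9.2081e-5
C(s) = 2*s*(43 + s) (C(s) = (43 + s)*(2*s) = 2*s*(43 + s))
v = 1022996/3391979 (v = 5688/(-8562) + (2*(-84)*(43 - 84))/7131 = 5688*(-1/8562) + (2*(-84)*(-41))*(1/7131) = -948/1427 + 6888*(1/7131) = -948/1427 + 2296/2377 = 1022996/3391979 ≈ 0.30159)
(D - v) - P(-109) = (1/10860 - 1*1022996/3391979) - (-61 - 1*(-109)) = (1/10860 - 1022996/3391979) - (-61 + 109) = -11106344581/36836891940 - 1*48 = -11106344581/36836891940 - 48 = -1779277157701/36836891940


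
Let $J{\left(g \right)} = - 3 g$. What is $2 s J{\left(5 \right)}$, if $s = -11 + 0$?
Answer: $330$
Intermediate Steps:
$s = -11$
$2 s J{\left(5 \right)} = 2 \left(-11\right) \left(\left(-3\right) 5\right) = \left(-22\right) \left(-15\right) = 330$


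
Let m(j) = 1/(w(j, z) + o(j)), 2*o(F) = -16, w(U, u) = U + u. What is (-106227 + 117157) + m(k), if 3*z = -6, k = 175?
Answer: 1803451/165 ≈ 10930.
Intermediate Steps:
z = -2 (z = (⅓)*(-6) = -2)
o(F) = -8 (o(F) = (½)*(-16) = -8)
m(j) = 1/(-10 + j) (m(j) = 1/((j - 2) - 8) = 1/((-2 + j) - 8) = 1/(-10 + j))
(-106227 + 117157) + m(k) = (-106227 + 117157) + 1/(-10 + 175) = 10930 + 1/165 = 1803451/165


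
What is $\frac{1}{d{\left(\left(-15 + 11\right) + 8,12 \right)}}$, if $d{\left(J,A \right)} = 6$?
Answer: $\frac{1}{6} \approx 0.16667$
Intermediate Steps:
$\frac{1}{d{\left(\left(-15 + 11\right) + 8,12 \right)}} = \frac{1}{6}$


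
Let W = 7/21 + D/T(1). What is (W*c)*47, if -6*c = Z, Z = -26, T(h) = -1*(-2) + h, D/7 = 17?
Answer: 24440/3 ≈ 8146.7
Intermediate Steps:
D = 119 (D = 7*17 = 119)
T(h) = 2 + h
c = 13/3 (c = -⅙*(-26) = 13/3 ≈ 4.3333)
W = 40 (W = 7/21 + 119/(2 + 1) = 7*(1/21) + 119/3 = ⅓ + 119*(⅓) = ⅓ + 119/3 = 40)
(W*c)*47 = (40*(13/3))*47 = (520/3)*47 = 24440/3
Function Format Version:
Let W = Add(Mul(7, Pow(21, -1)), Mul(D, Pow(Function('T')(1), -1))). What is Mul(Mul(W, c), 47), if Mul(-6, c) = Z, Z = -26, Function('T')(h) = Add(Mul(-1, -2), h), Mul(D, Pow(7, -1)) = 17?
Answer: Rational(24440, 3) ≈ 8146.7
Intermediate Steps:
D = 119 (D = Mul(7, 17) = 119)
Function('T')(h) = Add(2, h)
c = Rational(13, 3) (c = Mul(Rational(-1, 6), -26) = Rational(13, 3) ≈ 4.3333)
W = 40 (W = Add(Mul(7, Pow(21, -1)), Mul(119, Pow(Add(2, 1), -1))) = Add(Mul(7, Rational(1, 21)), Mul(119, Pow(3, -1))) = Add(Rational(1, 3), Mul(119, Rational(1, 3))) = Add(Rational(1, 3), Rational(119, 3)) = 40)
Mul(Mul(W, c), 47) = Mul(Mul(40, Rational(13, 3)), 47) = Mul(Rational(520, 3), 47) = Rational(24440, 3)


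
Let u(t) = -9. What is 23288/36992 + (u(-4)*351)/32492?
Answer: 19994249/37560752 ≈ 0.53232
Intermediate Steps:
23288/36992 + (u(-4)*351)/32492 = 23288/36992 - 9*351/32492 = 23288*(1/36992) - 3159*1/32492 = 2911/4624 - 3159/32492 = 19994249/37560752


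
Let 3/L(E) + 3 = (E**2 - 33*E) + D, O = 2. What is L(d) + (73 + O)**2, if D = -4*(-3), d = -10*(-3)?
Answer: 151874/27 ≈ 5625.0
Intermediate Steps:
d = 30
D = 12
L(E) = 3/(9 + E**2 - 33*E) (L(E) = 3/(-3 + ((E**2 - 33*E) + 12)) = 3/(-3 + (12 + E**2 - 33*E)) = 3/(9 + E**2 - 33*E))
L(d) + (73 + O)**2 = 3/(9 + 30**2 - 33*30) + (73 + 2)**2 = 3/(9 + 900 - 990) + 75**2 = 3/(-81) + 5625 = 3*(-1/81) + 5625 = -1/27 + 5625 = 151874/27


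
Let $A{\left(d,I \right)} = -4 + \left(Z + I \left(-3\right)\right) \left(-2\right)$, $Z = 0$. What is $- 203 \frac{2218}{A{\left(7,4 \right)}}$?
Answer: $- \frac{225127}{10} \approx -22513.0$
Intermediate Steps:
$A{\left(d,I \right)} = -4 + 6 I$ ($A{\left(d,I \right)} = -4 + \left(0 + I \left(-3\right)\right) \left(-2\right) = -4 + \left(0 - 3 I\right) \left(-2\right) = -4 + - 3 I \left(-2\right) = -4 + 6 I$)
$- 203 \frac{2218}{A{\left(7,4 \right)}} = - 203 \frac{2218}{-4 + 6 \cdot 4} = - 203 \frac{2218}{-4 + 24} = - 203 \cdot \frac{2218}{20} = - 203 \cdot 2218 \cdot \frac{1}{20} = \left(-203\right) \frac{1109}{10} = - \frac{225127}{10}$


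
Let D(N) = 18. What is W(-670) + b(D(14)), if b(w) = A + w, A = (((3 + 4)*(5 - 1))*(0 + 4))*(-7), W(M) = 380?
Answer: -386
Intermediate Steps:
A = -784 (A = ((7*4)*4)*(-7) = (28*4)*(-7) = 112*(-7) = -784)
b(w) = -784 + w
W(-670) + b(D(14)) = 380 + (-784 + 18) = 380 - 766 = -386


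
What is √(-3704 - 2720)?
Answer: 2*I*√1606 ≈ 80.15*I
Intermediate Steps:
√(-3704 - 2720) = √(-6424) = 2*I*√1606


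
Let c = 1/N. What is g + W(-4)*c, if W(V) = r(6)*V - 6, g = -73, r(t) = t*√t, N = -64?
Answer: -2333/32 + 3*√6/8 ≈ -71.988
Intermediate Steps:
r(t) = t^(3/2)
W(V) = -6 + 6*V*√6 (W(V) = 6^(3/2)*V - 6 = (6*√6)*V - 6 = 6*V*√6 - 6 = -6 + 6*V*√6)
c = -1/64 (c = 1/(-64) = -1/64 ≈ -0.015625)
g + W(-4)*c = -73 + (-6 + 6*(-4)*√6)*(-1/64) = -73 + (-6 - 24*√6)*(-1/64) = -73 + (3/32 + 3*√6/8) = -2333/32 + 3*√6/8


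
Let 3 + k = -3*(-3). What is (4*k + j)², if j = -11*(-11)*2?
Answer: 70756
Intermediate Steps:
j = 242 (j = 121*2 = 242)
k = 6 (k = -3 - 3*(-3) = -3 + 9 = 6)
(4*k + j)² = (4*6 + 242)² = (24 + 242)² = 266² = 70756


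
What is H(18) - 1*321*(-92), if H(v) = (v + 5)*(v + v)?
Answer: 30360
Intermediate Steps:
H(v) = 2*v*(5 + v) (H(v) = (5 + v)*(2*v) = 2*v*(5 + v))
H(18) - 1*321*(-92) = 2*18*(5 + 18) - 1*321*(-92) = 2*18*23 - 321*(-92) = 828 + 29532 = 30360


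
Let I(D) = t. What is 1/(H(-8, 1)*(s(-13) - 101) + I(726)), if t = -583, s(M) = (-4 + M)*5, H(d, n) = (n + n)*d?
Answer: 1/2393 ≈ 0.00041789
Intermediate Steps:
H(d, n) = 2*d*n (H(d, n) = (2*n)*d = 2*d*n)
s(M) = -20 + 5*M
I(D) = -583
1/(H(-8, 1)*(s(-13) - 101) + I(726)) = 1/((2*(-8)*1)*((-20 + 5*(-13)) - 101) - 583) = 1/(-16*((-20 - 65) - 101) - 583) = 1/(-16*(-85 - 101) - 583) = 1/(-16*(-186) - 583) = 1/(2976 - 583) = 1/2393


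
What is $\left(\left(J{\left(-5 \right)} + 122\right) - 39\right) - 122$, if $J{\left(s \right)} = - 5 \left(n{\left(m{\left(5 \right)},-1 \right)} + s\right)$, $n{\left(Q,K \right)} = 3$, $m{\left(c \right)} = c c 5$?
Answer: $-29$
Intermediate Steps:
$m{\left(c \right)} = 5 c^{2}$ ($m{\left(c \right)} = c^{2} \cdot 5 = 5 c^{2}$)
$J{\left(s \right)} = -15 - 5 s$ ($J{\left(s \right)} = - 5 \left(3 + s\right) = -15 - 5 s$)
$\left(\left(J{\left(-5 \right)} + 122\right) - 39\right) - 122 = \left(\left(\left(-15 - -25\right) + 122\right) - 39\right) - 122 = \left(\left(\left(-15 + 25\right) + 122\right) - 39\right) - 122 = \left(\left(10 + 122\right) - 39\right) - 122 = \left(132 - 39\right) - 122 = 93 - 122 = -29$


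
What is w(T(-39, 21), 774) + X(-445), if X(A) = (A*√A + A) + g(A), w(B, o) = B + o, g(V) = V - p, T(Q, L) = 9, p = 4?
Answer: -111 - 445*I*√445 ≈ -111.0 - 9387.3*I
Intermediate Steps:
g(V) = -4 + V (g(V) = V - 1*4 = V - 4 = -4 + V)
X(A) = -4 + A^(3/2) + 2*A (X(A) = (A*√A + A) + (-4 + A) = (A^(3/2) + A) + (-4 + A) = (A + A^(3/2)) + (-4 + A) = -4 + A^(3/2) + 2*A)
w(T(-39, 21), 774) + X(-445) = (9 + 774) + (-4 + (-445)^(3/2) + 2*(-445)) = 783 + (-4 - 445*I*√445 - 890) = 783 + (-894 - 445*I*√445) = -111 - 445*I*√445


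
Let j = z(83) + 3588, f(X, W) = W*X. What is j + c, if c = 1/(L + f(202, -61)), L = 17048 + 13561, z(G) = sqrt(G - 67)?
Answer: 65686905/18287 ≈ 3592.0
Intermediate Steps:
z(G) = sqrt(-67 + G)
L = 30609
j = 3592 (j = sqrt(-67 + 83) + 3588 = sqrt(16) + 3588 = 4 + 3588 = 3592)
c = 1/18287 (c = 1/(30609 - 61*202) = 1/(30609 - 12322) = 1/18287 ≈ 5.4684e-5)
j + c = 3592 + 1/18287 = 65686905/18287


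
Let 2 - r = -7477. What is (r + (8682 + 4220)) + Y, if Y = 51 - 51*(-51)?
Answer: 23033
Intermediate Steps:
r = 7479 (r = 2 - 1*(-7477) = 2 + 7477 = 7479)
Y = 2652 (Y = 51 + 2601 = 2652)
(r + (8682 + 4220)) + Y = (7479 + (8682 + 4220)) + 2652 = (7479 + 12902) + 2652 = 20381 + 2652 = 23033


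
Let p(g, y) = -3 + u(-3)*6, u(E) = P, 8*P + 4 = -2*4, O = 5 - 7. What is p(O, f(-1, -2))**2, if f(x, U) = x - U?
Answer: 144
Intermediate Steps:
O = -2
P = -3/2 (P = -1/2 + (-2*4)/8 = -1/2 + (1/8)*(-8) = -1/2 - 1 = -3/2 ≈ -1.5000)
u(E) = -3/2
p(g, y) = -12 (p(g, y) = -3 - 3/2*6 = -3 - 9 = -12)
p(O, f(-1, -2))**2 = (-12)**2 = 144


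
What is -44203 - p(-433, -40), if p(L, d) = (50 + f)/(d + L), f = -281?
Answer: -1900750/43 ≈ -44204.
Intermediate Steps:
p(L, d) = -231/(L + d) (p(L, d) = (50 - 281)/(d + L) = -231/(L + d))
-44203 - p(-433, -40) = -44203 - (-231)/(-433 - 40) = -44203 - (-231)/(-473) = -44203 - (-231)*(-1)/473 = -44203 - 1*21/43 = -44203 - 21/43 = -1900750/43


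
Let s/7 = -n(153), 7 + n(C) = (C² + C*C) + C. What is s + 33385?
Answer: -295363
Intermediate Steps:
n(C) = -7 + C + 2*C² (n(C) = -7 + ((C² + C*C) + C) = -7 + ((C² + C²) + C) = -7 + (2*C² + C) = -7 + (C + 2*C²) = -7 + C + 2*C²)
s = -328748 (s = 7*(-(-7 + 153 + 2*153²)) = 7*(-(-7 + 153 + 2*23409)) = 7*(-(-7 + 153 + 46818)) = 7*(-1*46964) = 7*(-46964) = -328748)
s + 33385 = -328748 + 33385 = -295363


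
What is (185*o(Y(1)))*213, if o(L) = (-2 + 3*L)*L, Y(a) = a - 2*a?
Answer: 197025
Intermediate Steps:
Y(a) = -a
o(L) = L*(-2 + 3*L)
(185*o(Y(1)))*213 = (185*((-1*1)*(-2 + 3*(-1*1))))*213 = (185*(-(-2 + 3*(-1))))*213 = (185*(-(-2 - 3)))*213 = (185*(-1*(-5)))*213 = (185*5)*213 = 925*213 = 197025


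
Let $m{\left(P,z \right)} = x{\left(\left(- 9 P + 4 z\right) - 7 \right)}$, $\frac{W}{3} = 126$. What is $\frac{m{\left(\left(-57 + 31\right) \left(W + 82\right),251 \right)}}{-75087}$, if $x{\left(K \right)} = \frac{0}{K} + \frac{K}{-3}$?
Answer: $\frac{108637}{225261} \approx 0.48227$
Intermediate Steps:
$W = 378$ ($W = 3 \cdot 126 = 378$)
$x{\left(K \right)} = - \frac{K}{3}$ ($x{\left(K \right)} = 0 + K \left(- \frac{1}{3}\right) = 0 - \frac{K}{3} = - \frac{K}{3}$)
$m{\left(P,z \right)} = \frac{7}{3} + 3 P - \frac{4 z}{3}$ ($m{\left(P,z \right)} = - \frac{\left(- 9 P + 4 z\right) - 7}{3} = - \frac{-7 - 9 P + 4 z}{3} = \frac{7}{3} + 3 P - \frac{4 z}{3}$)
$\frac{m{\left(\left(-57 + 31\right) \left(W + 82\right),251 \right)}}{-75087} = \frac{\frac{7}{3} + 3 \left(-57 + 31\right) \left(378 + 82\right) - \frac{1004}{3}}{-75087} = \left(\frac{7}{3} + 3 \left(\left(-26\right) 460\right) - \frac{1004}{3}\right) \left(- \frac{1}{75087}\right) = \left(\frac{7}{3} + 3 \left(-11960\right) - \frac{1004}{3}\right) \left(- \frac{1}{75087}\right) = \left(\frac{7}{3} - 35880 - \frac{1004}{3}\right) \left(- \frac{1}{75087}\right) = \left(- \frac{108637}{3}\right) \left(- \frac{1}{75087}\right) = \frac{108637}{225261}$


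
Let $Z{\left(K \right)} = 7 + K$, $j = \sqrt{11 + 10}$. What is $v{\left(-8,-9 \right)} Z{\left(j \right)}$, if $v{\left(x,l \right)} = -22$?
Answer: $-154 - 22 \sqrt{21} \approx -254.82$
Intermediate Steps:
$j = \sqrt{21} \approx 4.5826$
$v{\left(-8,-9 \right)} Z{\left(j \right)} = - 22 \left(7 + \sqrt{21}\right) = -154 - 22 \sqrt{21}$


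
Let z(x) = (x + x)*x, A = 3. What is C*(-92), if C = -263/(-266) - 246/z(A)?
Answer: 465382/399 ≈ 1166.4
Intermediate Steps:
z(x) = 2*x² (z(x) = (2*x)*x = 2*x²)
C = -10117/798 (C = -263/(-266) - 246/(2*3²) = -263*(-1/266) - 246/(2*9) = 263/266 - 246/18 = 263/266 - 246*1/18 = 263/266 - 41/3 = -10117/798 ≈ -12.678)
C*(-92) = -10117/798*(-92) = 465382/399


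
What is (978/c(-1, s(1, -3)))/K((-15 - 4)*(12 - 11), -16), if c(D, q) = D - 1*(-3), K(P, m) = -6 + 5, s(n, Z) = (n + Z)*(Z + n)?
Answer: -489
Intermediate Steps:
s(n, Z) = (Z + n)**2 (s(n, Z) = (Z + n)*(Z + n) = (Z + n)**2)
K(P, m) = -1
c(D, q) = 3 + D (c(D, q) = D + 3 = 3 + D)
(978/c(-1, s(1, -3)))/K((-15 - 4)*(12 - 11), -16) = (978/(3 - 1))/(-1) = (978/2)*(-1) = (978*(1/2))*(-1) = 489*(-1) = -489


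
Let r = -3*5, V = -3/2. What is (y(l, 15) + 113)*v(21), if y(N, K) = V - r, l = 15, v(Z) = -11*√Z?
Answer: -2783*√21/2 ≈ -6376.7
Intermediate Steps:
V = -3/2 (V = (½)*(-3) = -3/2 ≈ -1.5000)
r = -15
y(N, K) = 27/2 (y(N, K) = -3/2 - 1*(-15) = -3/2 + 15 = 27/2)
(y(l, 15) + 113)*v(21) = (27/2 + 113)*(-11*√21) = 253*(-11*√21)/2 = -2783*√21/2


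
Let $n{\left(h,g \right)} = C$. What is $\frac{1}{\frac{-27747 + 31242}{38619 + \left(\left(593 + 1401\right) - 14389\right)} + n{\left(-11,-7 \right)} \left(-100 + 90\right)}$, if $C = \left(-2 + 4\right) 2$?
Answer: $- \frac{26224}{1045465} \approx -0.025084$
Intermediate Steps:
$C = 4$ ($C = 2 \cdot 2 = 4$)
$n{\left(h,g \right)} = 4$
$\frac{1}{\frac{-27747 + 31242}{38619 + \left(\left(593 + 1401\right) - 14389\right)} + n{\left(-11,-7 \right)} \left(-100 + 90\right)} = \frac{1}{\frac{-27747 + 31242}{38619 + \left(\left(593 + 1401\right) - 14389\right)} + 4 \left(-100 + 90\right)} = \frac{1}{\frac{3495}{38619 + \left(1994 - 14389\right)} + 4 \left(-10\right)} = \frac{1}{\frac{3495}{38619 - 12395} - 40} = \frac{1}{\frac{3495}{26224} - 40} = \frac{1}{- \frac{1045465}{26224}} = - \frac{26224}{1045465}$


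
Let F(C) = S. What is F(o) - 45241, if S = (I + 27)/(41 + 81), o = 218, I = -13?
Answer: -2759694/61 ≈ -45241.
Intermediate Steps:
S = 7/61 (S = (-13 + 27)/(41 + 81) = 14/122 = 14*(1/122) = 7/61 ≈ 0.11475)
F(C) = 7/61
F(o) - 45241 = 7/61 - 45241 = -2759694/61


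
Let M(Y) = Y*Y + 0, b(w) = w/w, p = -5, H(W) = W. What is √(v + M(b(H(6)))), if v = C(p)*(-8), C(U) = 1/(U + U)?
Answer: 3*√5/5 ≈ 1.3416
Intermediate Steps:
C(U) = 1/(2*U)
b(w) = 1
M(Y) = Y² (M(Y) = Y² + 0 = Y²)
v = ⅘ (v = ((½)/(-5))*(-8) = ((½)*(-⅕))*(-8) = -⅒*(-8) = ⅘ ≈ 0.80000)
√(v + M(b(H(6)))) = √(⅘ + 1²) = √(⅘ + 1) = √(9/5) = 3*√5/5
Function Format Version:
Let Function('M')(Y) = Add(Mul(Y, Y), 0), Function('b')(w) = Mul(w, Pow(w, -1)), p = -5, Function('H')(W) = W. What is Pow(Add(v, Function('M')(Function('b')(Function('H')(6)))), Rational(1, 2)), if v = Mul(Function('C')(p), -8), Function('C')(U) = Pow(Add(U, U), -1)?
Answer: Mul(Rational(3, 5), Pow(5, Rational(1, 2))) ≈ 1.3416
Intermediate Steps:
Function('C')(U) = Mul(Rational(1, 2), Pow(U, -1)) (Function('C')(U) = Pow(Mul(2, U), -1) = Mul(Rational(1, 2), Pow(U, -1)))
Function('b')(w) = 1
Function('M')(Y) = Pow(Y, 2) (Function('M')(Y) = Add(Pow(Y, 2), 0) = Pow(Y, 2))
v = Rational(4, 5) (v = Mul(Mul(Rational(1, 2), Pow(-5, -1)), -8) = Mul(Mul(Rational(1, 2), Rational(-1, 5)), -8) = Mul(Rational(-1, 10), -8) = Rational(4, 5) ≈ 0.80000)
Pow(Add(v, Function('M')(Function('b')(Function('H')(6)))), Rational(1, 2)) = Pow(Add(Rational(4, 5), Pow(1, 2)), Rational(1, 2)) = Pow(Add(Rational(4, 5), 1), Rational(1, 2)) = Pow(Rational(9, 5), Rational(1, 2)) = Mul(Rational(3, 5), Pow(5, Rational(1, 2)))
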